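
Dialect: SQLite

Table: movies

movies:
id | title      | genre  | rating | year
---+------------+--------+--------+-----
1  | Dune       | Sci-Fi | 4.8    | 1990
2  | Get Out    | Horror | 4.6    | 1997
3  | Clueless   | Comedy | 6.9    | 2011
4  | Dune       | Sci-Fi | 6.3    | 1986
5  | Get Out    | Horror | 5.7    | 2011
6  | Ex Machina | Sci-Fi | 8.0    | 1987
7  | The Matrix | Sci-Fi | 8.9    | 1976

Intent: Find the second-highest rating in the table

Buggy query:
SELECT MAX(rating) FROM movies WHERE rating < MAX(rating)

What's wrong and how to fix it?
Bug: MAX(rating) on the right of the comparison is an aggregate-in-WHERE error

Fix: Compute the overall MAX in a subquery, then take MAX of rows below it

Corrected query:
SELECT MAX(rating) FROM movies WHERE rating < (SELECT MAX(rating) FROM movies)

Result:
MAX(rating)
-----------
8          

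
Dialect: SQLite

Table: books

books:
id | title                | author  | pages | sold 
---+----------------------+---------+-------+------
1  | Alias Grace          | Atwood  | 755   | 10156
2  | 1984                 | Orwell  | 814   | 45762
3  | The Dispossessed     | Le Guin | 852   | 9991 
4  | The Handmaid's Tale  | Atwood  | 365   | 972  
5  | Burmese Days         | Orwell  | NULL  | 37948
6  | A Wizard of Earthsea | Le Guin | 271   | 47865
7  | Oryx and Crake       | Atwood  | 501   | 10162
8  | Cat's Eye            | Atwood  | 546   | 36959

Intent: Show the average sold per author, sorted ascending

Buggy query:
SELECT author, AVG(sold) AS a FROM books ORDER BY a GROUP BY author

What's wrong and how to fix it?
Bug: GROUP BY must precede ORDER BY

Fix: Move ORDER BY to the end, after GROUP BY

Corrected query:
SELECT author, AVG(sold) AS a FROM books GROUP BY author ORDER BY a

Result:
author  | a       
--------+---------
Atwood  | 14562.25
Le Guin | 28928   
Orwell  | 41855   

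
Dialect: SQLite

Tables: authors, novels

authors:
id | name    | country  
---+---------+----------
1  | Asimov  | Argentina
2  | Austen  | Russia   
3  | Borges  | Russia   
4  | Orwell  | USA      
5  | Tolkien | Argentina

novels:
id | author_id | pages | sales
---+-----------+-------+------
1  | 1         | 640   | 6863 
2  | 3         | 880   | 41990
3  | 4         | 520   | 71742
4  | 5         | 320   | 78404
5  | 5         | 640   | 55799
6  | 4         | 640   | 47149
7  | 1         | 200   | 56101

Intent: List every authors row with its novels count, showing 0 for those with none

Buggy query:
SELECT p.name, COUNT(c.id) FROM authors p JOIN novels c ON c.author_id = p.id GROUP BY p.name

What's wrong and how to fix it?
Bug: An inner join excludes parents with zero children

Fix: Use LEFT JOIN so parents without children still appear (COUNT(c.id) gives 0)

Corrected query:
SELECT p.name, COUNT(c.id) FROM authors p LEFT JOIN novels c ON c.author_id = p.id GROUP BY p.name

Result:
name    | COUNT(c.id)
--------+------------
Asimov  | 2          
Austen  | 0          
Borges  | 1          
Orwell  | 2          
Tolkien | 2          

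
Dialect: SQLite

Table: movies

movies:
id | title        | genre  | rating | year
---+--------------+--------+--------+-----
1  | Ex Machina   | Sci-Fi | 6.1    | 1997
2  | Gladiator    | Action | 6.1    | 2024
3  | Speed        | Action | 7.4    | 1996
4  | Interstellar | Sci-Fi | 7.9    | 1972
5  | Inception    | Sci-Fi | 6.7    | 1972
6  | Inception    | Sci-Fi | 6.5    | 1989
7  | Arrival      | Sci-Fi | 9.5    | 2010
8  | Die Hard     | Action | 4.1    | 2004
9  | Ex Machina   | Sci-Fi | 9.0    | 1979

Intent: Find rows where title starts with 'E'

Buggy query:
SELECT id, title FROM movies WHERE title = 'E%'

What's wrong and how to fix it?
Bug: '=' compares the literal string including the % character; pattern matching needs LIKE

Fix: Replace '=' with LIKE so 'E%' is treated as a pattern

Corrected query:
SELECT id, title FROM movies WHERE title LIKE 'E%'

Result:
id | title     
---+-----------
1  | Ex Machina
9  | Ex Machina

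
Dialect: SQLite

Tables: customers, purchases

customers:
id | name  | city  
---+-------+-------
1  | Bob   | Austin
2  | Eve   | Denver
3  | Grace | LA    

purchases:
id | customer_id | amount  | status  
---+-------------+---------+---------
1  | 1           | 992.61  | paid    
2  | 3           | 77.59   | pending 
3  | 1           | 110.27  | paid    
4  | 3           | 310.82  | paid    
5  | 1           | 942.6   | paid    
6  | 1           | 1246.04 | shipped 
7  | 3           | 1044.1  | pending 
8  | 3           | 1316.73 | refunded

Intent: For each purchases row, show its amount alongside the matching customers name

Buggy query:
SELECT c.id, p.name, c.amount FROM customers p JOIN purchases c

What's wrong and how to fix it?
Bug: JOIN with no ON clause produces a cartesian product; every purchases row pairs with every customers row

Fix: Add ON c.customer_id = p.id to the JOIN

Corrected query:
SELECT c.id, p.name, c.amount FROM customers p JOIN purchases c ON c.customer_id = p.id

Result:
id | name  | amount 
---+-------+--------
1  | Bob   | 992.61 
2  | Grace | 77.59  
3  | Bob   | 110.27 
4  | Grace | 310.82 
5  | Bob   | 942.6  
6  | Bob   | 1246.04
7  | Grace | 1044.1 
8  | Grace | 1316.73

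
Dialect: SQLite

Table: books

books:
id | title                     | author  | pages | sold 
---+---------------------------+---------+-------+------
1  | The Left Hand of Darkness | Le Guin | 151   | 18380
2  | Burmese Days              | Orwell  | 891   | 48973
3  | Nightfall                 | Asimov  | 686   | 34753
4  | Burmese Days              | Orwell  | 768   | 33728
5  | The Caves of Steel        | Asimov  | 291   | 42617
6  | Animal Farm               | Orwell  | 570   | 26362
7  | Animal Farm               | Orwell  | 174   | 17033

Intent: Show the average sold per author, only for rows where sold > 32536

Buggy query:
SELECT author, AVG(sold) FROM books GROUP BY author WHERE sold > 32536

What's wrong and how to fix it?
Bug: Row-level WHERE must come before GROUP BY in the clause order

Fix: Place WHERE between FROM and GROUP BY

Corrected query:
SELECT author, AVG(sold) FROM books WHERE sold > 32536 GROUP BY author

Result:
author | AVG(sold)
-------+----------
Asimov | 38685    
Orwell | 41350.5  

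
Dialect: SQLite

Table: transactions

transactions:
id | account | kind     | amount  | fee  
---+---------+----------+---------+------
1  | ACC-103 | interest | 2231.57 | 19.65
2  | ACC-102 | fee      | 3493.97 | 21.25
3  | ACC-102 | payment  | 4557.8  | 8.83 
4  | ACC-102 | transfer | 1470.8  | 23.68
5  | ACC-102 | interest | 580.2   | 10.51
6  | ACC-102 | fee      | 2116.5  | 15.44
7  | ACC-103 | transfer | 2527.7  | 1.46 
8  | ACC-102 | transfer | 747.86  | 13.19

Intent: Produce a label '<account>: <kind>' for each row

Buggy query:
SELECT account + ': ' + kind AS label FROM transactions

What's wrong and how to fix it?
Bug: '+' is numeric addition; on text columns SQLite converts them to 0 instead of concatenating

Fix: Replace + with || to concatenate text

Corrected query:
SELECT account || ': ' || kind AS label FROM transactions

Result:
label            
-----------------
ACC-103: interest
ACC-102: fee     
ACC-102: payment 
ACC-102: transfer
ACC-102: interest
ACC-102: fee     
ACC-103: transfer
ACC-102: transfer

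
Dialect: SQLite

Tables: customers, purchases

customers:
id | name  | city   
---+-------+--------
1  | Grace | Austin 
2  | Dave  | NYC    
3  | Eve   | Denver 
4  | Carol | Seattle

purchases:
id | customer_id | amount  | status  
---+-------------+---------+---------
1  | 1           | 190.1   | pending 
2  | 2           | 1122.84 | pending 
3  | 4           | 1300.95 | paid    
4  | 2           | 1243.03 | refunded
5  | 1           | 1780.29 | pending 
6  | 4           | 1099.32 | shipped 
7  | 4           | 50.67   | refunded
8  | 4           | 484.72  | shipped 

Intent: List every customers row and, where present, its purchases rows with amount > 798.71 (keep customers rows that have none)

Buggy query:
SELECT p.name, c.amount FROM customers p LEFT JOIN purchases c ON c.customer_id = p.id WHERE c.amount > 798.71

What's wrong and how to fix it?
Bug: A WHERE condition on the right-hand table after LEFT JOIN drops unmatched parents

Fix: Put 'c.amount > 798.71' in the JOIN's ON clause instead of WHERE

Corrected query:
SELECT p.name, c.amount FROM customers p LEFT JOIN purchases c ON c.customer_id = p.id AND c.amount > 798.71

Result:
name  | amount 
------+--------
Grace | 1780.29
Dave  | 1122.84
Dave  | 1243.03
Eve   | NULL   
Carol | 1099.32
Carol | 1300.95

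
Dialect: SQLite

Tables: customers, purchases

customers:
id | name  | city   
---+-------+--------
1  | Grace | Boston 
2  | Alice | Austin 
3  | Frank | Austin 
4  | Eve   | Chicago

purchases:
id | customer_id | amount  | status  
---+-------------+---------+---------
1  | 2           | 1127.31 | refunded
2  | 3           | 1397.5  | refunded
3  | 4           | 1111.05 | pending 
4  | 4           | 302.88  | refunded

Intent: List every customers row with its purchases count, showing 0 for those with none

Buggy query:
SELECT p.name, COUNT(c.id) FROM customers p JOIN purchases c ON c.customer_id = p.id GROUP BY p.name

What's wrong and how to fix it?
Bug: INNER JOIN drops customers rows that have no matching purchases rows

Fix: Use LEFT JOIN so parents without children still appear (COUNT(c.id) gives 0)

Corrected query:
SELECT p.name, COUNT(c.id) FROM customers p LEFT JOIN purchases c ON c.customer_id = p.id GROUP BY p.name

Result:
name  | COUNT(c.id)
------+------------
Alice | 1          
Eve   | 2          
Frank | 1          
Grace | 0          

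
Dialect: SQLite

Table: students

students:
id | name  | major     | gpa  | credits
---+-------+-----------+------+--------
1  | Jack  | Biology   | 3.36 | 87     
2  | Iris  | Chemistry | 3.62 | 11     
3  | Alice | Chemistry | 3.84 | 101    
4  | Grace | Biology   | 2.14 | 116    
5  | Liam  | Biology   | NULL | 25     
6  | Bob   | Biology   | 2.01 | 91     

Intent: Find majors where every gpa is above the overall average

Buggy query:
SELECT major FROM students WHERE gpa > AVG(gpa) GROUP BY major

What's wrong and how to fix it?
Bug: WHERE evaluates per row before aggregation, so AVG() is unavailable

Fix: Use a subquery for AVG and a HAVING MIN(...) filter so the condition holds for every row in the group

Corrected query:
SELECT major FROM students GROUP BY major HAVING MIN(gpa) > (SELECT AVG(gpa) FROM students)

Result:
major    
---------
Chemistry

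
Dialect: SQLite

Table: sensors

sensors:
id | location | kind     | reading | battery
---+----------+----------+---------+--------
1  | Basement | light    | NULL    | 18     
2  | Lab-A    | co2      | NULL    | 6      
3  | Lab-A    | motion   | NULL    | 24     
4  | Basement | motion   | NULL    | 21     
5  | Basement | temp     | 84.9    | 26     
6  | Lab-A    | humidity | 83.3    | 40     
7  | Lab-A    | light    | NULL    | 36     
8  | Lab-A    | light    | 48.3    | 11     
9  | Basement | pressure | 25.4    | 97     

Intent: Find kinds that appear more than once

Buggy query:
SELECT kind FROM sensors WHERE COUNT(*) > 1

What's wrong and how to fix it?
Bug: COUNT(*) is an aggregate and cannot be used in WHERE

Fix: Group first, then use HAVING for the count condition

Corrected query:
SELECT kind FROM sensors GROUP BY kind HAVING COUNT(*) > 1

Result:
kind  
------
light 
motion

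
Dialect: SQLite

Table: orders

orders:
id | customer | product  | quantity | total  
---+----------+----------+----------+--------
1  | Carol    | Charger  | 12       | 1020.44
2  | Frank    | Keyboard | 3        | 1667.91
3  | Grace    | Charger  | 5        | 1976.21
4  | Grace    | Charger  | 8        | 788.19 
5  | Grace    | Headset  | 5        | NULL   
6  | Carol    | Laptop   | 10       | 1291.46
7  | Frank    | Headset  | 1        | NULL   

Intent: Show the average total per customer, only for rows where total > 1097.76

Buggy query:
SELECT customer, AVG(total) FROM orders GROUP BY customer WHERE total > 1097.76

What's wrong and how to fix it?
Bug: Row-level WHERE must come before GROUP BY in the clause order

Fix: Move the WHERE clause before GROUP BY

Corrected query:
SELECT customer, AVG(total) FROM orders WHERE total > 1097.76 GROUP BY customer

Result:
customer | AVG(total)
---------+-----------
Carol    | 1291.46   
Frank    | 1667.91   
Grace    | 1976.21   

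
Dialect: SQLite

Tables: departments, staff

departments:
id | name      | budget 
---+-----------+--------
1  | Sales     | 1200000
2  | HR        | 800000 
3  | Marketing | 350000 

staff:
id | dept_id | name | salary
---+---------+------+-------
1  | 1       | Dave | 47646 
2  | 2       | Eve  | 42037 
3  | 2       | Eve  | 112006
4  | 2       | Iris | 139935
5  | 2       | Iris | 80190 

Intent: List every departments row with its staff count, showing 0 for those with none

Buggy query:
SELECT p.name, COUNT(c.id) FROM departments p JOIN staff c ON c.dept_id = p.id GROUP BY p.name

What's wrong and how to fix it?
Bug: INNER JOIN drops departments rows that have no matching staff rows

Fix: Switch to LEFT JOIN to retain unmatched parent rows

Corrected query:
SELECT p.name, COUNT(c.id) FROM departments p LEFT JOIN staff c ON c.dept_id = p.id GROUP BY p.name

Result:
name      | COUNT(c.id)
----------+------------
HR        | 4          
Marketing | 0          
Sales     | 1          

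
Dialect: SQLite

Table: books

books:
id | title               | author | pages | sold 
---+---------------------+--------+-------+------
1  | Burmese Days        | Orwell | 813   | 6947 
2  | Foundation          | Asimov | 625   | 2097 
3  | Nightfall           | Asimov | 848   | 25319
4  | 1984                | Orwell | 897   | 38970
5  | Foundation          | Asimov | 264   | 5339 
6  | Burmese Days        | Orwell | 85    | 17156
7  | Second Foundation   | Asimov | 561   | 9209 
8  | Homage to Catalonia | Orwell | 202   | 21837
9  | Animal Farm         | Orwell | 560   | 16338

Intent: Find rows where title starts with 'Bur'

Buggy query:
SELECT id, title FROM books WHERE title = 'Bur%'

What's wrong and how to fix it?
Bug: Wildcards only work with LIKE; '=' treats '%' as a literal character

Fix: Use LIKE for wildcard pattern matching

Corrected query:
SELECT id, title FROM books WHERE title LIKE 'Bur%'

Result:
id | title       
---+-------------
1  | Burmese Days
6  | Burmese Days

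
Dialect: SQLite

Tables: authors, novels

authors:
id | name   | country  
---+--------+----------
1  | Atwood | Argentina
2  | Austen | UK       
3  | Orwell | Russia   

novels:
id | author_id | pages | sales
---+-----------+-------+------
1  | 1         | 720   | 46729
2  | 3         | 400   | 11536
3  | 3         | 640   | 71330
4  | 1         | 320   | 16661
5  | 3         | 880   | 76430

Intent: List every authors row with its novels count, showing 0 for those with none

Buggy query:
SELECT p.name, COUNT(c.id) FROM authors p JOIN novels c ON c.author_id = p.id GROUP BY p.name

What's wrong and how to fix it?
Bug: An inner join excludes parents with zero children

Fix: Switch to LEFT JOIN to retain unmatched parent rows

Corrected query:
SELECT p.name, COUNT(c.id) FROM authors p LEFT JOIN novels c ON c.author_id = p.id GROUP BY p.name

Result:
name   | COUNT(c.id)
-------+------------
Atwood | 2          
Austen | 0          
Orwell | 3          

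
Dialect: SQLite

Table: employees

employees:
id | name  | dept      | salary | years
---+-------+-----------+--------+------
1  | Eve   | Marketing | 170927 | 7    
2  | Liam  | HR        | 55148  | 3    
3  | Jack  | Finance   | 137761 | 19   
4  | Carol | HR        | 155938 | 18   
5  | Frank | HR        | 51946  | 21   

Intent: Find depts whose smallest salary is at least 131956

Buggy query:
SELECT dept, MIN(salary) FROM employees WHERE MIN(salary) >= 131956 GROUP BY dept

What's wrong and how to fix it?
Bug: Aggregates like MIN are computed per group after WHERE runs

Fix: Use HAVING for the per-group MIN condition

Corrected query:
SELECT dept, MIN(salary) FROM employees GROUP BY dept HAVING MIN(salary) >= 131956

Result:
dept      | MIN(salary)
----------+------------
Finance   | 137761     
Marketing | 170927     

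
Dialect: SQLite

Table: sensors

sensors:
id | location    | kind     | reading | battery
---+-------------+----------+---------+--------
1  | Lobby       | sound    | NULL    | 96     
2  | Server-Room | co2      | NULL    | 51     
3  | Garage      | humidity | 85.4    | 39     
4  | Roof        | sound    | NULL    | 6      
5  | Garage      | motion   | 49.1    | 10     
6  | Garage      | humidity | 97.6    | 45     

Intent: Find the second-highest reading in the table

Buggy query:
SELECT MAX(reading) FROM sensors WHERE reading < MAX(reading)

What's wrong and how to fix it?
Bug: The inner MAX is an aggregate inside WHERE, which is not allowed

Fix: Compute the overall MAX in a subquery, then take MAX of rows below it

Corrected query:
SELECT MAX(reading) FROM sensors WHERE reading < (SELECT MAX(reading) FROM sensors)

Result:
MAX(reading)
------------
85.4        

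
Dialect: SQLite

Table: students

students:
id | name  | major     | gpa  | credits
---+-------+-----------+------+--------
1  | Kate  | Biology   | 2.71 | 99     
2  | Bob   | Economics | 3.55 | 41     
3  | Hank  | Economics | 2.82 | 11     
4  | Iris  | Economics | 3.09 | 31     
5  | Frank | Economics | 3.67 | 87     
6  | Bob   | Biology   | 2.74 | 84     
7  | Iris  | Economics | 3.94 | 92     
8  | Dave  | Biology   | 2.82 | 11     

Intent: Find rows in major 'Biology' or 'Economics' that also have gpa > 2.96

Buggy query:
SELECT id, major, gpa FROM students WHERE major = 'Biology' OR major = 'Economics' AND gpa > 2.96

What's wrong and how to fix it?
Bug: Without parentheses, AND is evaluated before OR, so the gpa filter only applies to the 'Economics' branch

Fix: Group the OR with parentheses (or use IN), then AND the threshold

Corrected query:
SELECT id, major, gpa FROM students WHERE (major = 'Biology' OR major = 'Economics') AND gpa > 2.96

Result:
id | major     | gpa 
---+-----------+-----
2  | Economics | 3.55
4  | Economics | 3.09
5  | Economics | 3.67
7  | Economics | 3.94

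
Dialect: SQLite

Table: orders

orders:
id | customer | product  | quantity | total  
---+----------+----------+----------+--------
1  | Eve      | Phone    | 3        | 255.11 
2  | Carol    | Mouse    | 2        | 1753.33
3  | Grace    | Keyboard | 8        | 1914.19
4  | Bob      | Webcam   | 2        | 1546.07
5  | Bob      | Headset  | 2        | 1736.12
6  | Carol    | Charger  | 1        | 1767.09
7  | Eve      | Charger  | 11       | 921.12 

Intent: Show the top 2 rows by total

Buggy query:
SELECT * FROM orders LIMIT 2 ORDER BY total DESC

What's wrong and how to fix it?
Bug: LIMIT must come after ORDER BY

Fix: Swap the clauses: ORDER BY first, then LIMIT

Corrected query:
SELECT * FROM orders ORDER BY total DESC LIMIT 2

Result:
id | customer | product  | quantity | total  
---+----------+----------+----------+--------
3  | Grace    | Keyboard | 8        | 1914.19
6  | Carol    | Charger  | 1        | 1767.09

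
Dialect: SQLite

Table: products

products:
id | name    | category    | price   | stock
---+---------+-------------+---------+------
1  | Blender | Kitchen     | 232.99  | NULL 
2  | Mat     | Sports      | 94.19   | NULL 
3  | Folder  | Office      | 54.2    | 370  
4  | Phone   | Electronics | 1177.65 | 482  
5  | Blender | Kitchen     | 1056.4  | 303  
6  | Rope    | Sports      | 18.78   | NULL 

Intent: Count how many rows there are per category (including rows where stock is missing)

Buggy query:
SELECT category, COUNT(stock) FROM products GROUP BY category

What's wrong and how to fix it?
Bug: COUNT(column) counts non-NULL values only; rows with NULL stock aren't counted

Fix: Replace COUNT(stock) with COUNT(*)

Corrected query:
SELECT category, COUNT(*) FROM products GROUP BY category

Result:
category    | COUNT(*)
------------+---------
Electronics | 1       
Kitchen     | 2       
Office      | 1       
Sports      | 2       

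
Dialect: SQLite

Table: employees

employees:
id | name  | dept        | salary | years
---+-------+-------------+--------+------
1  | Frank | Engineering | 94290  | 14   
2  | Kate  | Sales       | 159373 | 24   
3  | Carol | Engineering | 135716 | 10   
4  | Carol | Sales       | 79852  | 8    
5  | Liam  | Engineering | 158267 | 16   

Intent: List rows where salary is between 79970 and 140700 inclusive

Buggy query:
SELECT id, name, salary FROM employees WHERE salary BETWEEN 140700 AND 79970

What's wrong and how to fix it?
Bug: The bounds are reversed; BETWEEN a AND b requires a <= b to match anything

Fix: Swap the bounds so the smaller value comes first

Corrected query:
SELECT id, name, salary FROM employees WHERE salary BETWEEN 79970 AND 140700

Result:
id | name  | salary
---+-------+-------
1  | Frank | 94290 
3  | Carol | 135716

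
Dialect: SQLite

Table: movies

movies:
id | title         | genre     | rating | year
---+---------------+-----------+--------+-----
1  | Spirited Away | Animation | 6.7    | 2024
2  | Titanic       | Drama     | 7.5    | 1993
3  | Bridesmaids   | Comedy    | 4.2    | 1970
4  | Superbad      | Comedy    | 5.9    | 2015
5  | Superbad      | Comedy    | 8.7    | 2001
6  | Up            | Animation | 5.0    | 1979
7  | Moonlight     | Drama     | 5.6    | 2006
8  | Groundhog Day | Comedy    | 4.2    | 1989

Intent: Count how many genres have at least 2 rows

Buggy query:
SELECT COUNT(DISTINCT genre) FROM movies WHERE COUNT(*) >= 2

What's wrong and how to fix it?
Bug: WHERE filters individual rows, not groups, so a group-level COUNT is invalid there

Fix: Group first with HAVING COUNT(*) >= 2, then COUNT the resulting groups

Corrected query:
SELECT COUNT(*) FROM (SELECT genre FROM movies GROUP BY genre HAVING COUNT(*) >= 2)

Result:
COUNT(*)
--------
3       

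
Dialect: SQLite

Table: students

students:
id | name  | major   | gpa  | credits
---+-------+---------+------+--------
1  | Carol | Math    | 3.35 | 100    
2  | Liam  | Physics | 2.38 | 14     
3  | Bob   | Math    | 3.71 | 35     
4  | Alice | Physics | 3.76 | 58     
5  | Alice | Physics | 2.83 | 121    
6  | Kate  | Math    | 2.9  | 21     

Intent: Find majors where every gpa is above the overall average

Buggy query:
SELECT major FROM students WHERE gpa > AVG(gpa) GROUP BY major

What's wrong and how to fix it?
Bug: AVG() is an aggregate; it can't sit directly in WHERE

Fix: Compute the overall average in a scalar subquery and compare each group's MIN against it in HAVING

Corrected query:
SELECT major FROM students GROUP BY major HAVING MIN(gpa) > (SELECT AVG(gpa) FROM students)

Result:
(no rows)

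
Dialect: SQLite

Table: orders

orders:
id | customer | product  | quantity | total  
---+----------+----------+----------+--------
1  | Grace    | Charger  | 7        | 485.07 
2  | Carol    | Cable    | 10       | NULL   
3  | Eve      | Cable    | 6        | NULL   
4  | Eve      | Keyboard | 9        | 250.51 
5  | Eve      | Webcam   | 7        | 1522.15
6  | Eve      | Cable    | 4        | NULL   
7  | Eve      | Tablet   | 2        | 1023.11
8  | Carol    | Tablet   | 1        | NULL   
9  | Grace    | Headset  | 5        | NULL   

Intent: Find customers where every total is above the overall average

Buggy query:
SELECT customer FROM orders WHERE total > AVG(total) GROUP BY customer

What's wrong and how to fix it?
Bug: AVG() is an aggregate; it can't sit directly in WHERE

Fix: Use a subquery for AVG and a HAVING MIN(...) filter so the condition holds for every row in the group

Corrected query:
SELECT customer FROM orders GROUP BY customer HAVING MIN(total) > (SELECT AVG(total) FROM orders)

Result:
(no rows)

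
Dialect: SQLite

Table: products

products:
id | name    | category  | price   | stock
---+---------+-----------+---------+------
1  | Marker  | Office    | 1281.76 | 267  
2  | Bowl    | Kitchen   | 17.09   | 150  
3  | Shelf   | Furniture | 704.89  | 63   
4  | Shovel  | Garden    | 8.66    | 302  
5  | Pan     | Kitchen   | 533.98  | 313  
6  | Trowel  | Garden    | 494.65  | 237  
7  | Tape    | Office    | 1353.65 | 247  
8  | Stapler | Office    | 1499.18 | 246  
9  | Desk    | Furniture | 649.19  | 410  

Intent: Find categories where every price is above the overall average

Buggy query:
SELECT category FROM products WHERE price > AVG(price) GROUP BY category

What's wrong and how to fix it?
Bug: AVG() is an aggregate; it can't sit directly in WHERE

Fix: Use a subquery for AVG and a HAVING MIN(...) filter so the condition holds for every row in the group

Corrected query:
SELECT category FROM products GROUP BY category HAVING MIN(price) > (SELECT AVG(price) FROM products)

Result:
category
--------
Office  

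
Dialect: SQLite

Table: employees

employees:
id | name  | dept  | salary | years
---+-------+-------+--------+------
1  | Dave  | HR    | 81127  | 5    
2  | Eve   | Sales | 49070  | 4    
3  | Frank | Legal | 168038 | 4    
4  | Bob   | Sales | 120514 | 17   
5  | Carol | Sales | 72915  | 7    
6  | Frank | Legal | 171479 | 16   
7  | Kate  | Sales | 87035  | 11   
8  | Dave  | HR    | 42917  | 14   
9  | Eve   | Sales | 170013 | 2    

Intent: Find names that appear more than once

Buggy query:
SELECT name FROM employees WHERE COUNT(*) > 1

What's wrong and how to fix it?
Bug: WHERE can't reference COUNT(*); aggregates are computed after WHERE

Fix: GROUP BY name, then filter groups with HAVING COUNT(*) > 1

Corrected query:
SELECT name FROM employees GROUP BY name HAVING COUNT(*) > 1

Result:
name 
-----
Dave 
Eve  
Frank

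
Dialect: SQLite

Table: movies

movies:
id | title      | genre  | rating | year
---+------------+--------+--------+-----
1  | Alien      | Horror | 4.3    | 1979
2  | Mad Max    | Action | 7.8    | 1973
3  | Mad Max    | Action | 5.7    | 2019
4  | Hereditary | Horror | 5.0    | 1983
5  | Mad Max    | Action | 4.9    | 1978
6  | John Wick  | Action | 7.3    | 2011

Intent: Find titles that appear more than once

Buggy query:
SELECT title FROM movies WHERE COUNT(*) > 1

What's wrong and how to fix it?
Bug: COUNT(*) is an aggregate and cannot be used in WHERE

Fix: Group first, then use HAVING for the count condition

Corrected query:
SELECT title FROM movies GROUP BY title HAVING COUNT(*) > 1

Result:
title  
-------
Mad Max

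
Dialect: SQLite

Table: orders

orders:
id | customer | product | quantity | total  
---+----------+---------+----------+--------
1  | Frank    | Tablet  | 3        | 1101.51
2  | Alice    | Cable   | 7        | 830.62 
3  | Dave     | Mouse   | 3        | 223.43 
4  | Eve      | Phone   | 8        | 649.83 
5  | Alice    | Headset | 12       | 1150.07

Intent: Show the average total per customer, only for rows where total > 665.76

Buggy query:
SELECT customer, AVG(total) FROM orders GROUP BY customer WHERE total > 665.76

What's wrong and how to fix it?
Bug: WHERE cannot follow GROUP BY

Fix: Move the WHERE clause before GROUP BY

Corrected query:
SELECT customer, AVG(total) FROM orders WHERE total > 665.76 GROUP BY customer

Result:
customer | AVG(total)
---------+-----------
Alice    | 990.345   
Frank    | 1101.51   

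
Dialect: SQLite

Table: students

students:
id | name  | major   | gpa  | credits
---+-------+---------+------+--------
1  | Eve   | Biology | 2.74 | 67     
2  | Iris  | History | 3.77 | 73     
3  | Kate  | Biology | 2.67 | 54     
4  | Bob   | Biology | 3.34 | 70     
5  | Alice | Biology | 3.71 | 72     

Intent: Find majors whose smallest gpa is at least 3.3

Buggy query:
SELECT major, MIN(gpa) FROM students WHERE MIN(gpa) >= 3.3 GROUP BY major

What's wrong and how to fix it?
Bug: MIN() in WHERE is a misuse of aggregate

Fix: Replace WHERE with HAVING after the GROUP BY

Corrected query:
SELECT major, MIN(gpa) FROM students GROUP BY major HAVING MIN(gpa) >= 3.3

Result:
major   | MIN(gpa)
--------+---------
History | 3.77    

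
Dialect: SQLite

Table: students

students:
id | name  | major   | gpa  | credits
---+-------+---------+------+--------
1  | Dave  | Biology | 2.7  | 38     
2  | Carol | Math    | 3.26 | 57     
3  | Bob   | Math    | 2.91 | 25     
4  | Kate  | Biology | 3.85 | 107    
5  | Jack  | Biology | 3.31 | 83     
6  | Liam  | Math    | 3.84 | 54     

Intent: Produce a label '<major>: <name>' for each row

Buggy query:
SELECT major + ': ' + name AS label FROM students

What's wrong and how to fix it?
Bug: '+' is numeric addition; on text columns SQLite converts them to 0 instead of concatenating

Fix: Replace + with || to concatenate text

Corrected query:
SELECT major || ': ' || name AS label FROM students

Result:
label        
-------------
Biology: Dave
Math: Carol  
Math: Bob    
Biology: Kate
Biology: Jack
Math: Liam   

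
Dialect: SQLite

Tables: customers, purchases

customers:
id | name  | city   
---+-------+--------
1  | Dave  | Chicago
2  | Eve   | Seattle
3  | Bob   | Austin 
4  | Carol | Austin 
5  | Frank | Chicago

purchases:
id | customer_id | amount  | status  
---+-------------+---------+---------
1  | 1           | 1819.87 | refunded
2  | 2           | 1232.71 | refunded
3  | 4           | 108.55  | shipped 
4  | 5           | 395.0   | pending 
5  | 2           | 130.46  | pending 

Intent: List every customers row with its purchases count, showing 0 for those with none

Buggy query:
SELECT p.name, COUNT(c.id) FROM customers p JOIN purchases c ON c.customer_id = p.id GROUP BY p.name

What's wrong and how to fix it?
Bug: An inner join excludes parents with zero children

Fix: Use LEFT JOIN so parents without children still appear (COUNT(c.id) gives 0)

Corrected query:
SELECT p.name, COUNT(c.id) FROM customers p LEFT JOIN purchases c ON c.customer_id = p.id GROUP BY p.name

Result:
name  | COUNT(c.id)
------+------------
Bob   | 0          
Carol | 1          
Dave  | 1          
Eve   | 2          
Frank | 1          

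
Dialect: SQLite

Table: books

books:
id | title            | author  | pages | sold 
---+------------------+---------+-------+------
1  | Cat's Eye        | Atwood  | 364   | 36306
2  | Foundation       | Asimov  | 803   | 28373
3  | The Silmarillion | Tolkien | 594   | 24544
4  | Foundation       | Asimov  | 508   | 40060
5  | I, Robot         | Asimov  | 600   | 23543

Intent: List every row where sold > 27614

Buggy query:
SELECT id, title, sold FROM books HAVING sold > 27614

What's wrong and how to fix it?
Bug: This is a non-aggregate query (no GROUP BY, no aggregates), so in SQLite the HAVING clause is invalid here; a row-level condition belongs in WHERE

Fix: Replace HAVING with WHERE since the condition applies to individual rows

Corrected query:
SELECT id, title, sold FROM books WHERE sold > 27614

Result:
id | title      | sold 
---+------------+------
1  | Cat's Eye  | 36306
2  | Foundation | 28373
4  | Foundation | 40060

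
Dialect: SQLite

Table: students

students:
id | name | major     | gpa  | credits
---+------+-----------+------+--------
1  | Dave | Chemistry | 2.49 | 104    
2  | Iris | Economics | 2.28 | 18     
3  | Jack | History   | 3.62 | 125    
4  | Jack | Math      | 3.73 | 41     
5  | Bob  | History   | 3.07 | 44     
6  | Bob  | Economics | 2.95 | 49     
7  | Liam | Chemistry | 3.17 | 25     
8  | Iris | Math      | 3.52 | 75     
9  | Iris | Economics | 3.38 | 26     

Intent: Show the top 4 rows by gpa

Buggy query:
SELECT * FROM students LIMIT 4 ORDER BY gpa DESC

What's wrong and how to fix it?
Bug: LIMIT must come after ORDER BY

Fix: Swap the clauses: ORDER BY first, then LIMIT

Corrected query:
SELECT * FROM students ORDER BY gpa DESC LIMIT 4

Result:
id | name | major     | gpa  | credits
---+------+-----------+------+--------
4  | Jack | Math      | 3.73 | 41     
3  | Jack | History   | 3.62 | 125    
8  | Iris | Math      | 3.52 | 75     
9  | Iris | Economics | 3.38 | 26     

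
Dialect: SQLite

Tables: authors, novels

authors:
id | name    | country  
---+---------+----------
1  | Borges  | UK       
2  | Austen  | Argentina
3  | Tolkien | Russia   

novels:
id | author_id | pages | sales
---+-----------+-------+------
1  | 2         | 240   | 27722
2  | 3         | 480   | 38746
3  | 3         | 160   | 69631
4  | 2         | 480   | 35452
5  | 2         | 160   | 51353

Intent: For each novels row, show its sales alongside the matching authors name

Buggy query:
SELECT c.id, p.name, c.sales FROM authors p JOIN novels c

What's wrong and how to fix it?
Bug: Missing join condition: each novels row is matched to all authors rows instead of just its own

Fix: Specify the join condition linking the foreign key to the parent id

Corrected query:
SELECT c.id, p.name, c.sales FROM authors p JOIN novels c ON c.author_id = p.id

Result:
id | name    | sales
---+---------+------
1  | Austen  | 27722
2  | Tolkien | 38746
3  | Tolkien | 69631
4  | Austen  | 35452
5  | Austen  | 51353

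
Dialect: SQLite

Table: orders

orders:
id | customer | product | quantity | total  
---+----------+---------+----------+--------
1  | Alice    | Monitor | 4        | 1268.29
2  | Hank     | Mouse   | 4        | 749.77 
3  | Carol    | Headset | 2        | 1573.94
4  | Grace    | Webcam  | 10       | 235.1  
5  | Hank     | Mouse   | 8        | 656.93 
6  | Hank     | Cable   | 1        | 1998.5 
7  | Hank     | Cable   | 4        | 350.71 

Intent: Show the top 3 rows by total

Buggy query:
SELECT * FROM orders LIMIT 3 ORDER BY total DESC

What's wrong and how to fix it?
Bug: ORDER BY cannot follow LIMIT; LIMIT is the final clause

Fix: Sort with ORDER BY, then apply LIMIT

Corrected query:
SELECT * FROM orders ORDER BY total DESC LIMIT 3

Result:
id | customer | product | quantity | total  
---+----------+---------+----------+--------
6  | Hank     | Cable   | 1        | 1998.5 
3  | Carol    | Headset | 2        | 1573.94
1  | Alice    | Monitor | 4        | 1268.29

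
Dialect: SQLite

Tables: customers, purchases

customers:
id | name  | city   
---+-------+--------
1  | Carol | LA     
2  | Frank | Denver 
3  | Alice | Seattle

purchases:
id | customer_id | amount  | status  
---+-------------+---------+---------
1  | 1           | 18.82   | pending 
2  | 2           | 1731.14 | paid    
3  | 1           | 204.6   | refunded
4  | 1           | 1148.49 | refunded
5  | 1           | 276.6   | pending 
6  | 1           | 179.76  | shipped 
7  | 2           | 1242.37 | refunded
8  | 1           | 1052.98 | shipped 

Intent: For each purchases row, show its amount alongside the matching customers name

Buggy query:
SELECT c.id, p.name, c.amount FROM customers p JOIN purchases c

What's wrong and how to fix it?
Bug: JOIN with no ON clause produces a cartesian product; every purchases row pairs with every customers row

Fix: Specify the join condition linking the foreign key to the parent id

Corrected query:
SELECT c.id, p.name, c.amount FROM customers p JOIN purchases c ON c.customer_id = p.id

Result:
id | name  | amount 
---+-------+--------
1  | Carol | 18.82  
2  | Frank | 1731.14
3  | Carol | 204.6  
4  | Carol | 1148.49
5  | Carol | 276.6  
6  | Carol | 179.76 
7  | Frank | 1242.37
8  | Carol | 1052.98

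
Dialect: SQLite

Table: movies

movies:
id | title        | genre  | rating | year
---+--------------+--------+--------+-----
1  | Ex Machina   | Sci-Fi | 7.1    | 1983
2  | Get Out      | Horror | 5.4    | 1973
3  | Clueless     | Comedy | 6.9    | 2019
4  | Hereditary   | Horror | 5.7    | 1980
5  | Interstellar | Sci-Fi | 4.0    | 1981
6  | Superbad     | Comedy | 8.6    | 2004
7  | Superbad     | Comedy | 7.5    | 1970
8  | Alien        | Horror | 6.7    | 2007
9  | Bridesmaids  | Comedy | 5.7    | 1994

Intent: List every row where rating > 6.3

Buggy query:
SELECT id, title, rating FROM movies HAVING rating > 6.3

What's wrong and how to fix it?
Bug: This is a non-aggregate query (no GROUP BY, no aggregates), so in SQLite the HAVING clause is invalid here; a row-level condition belongs in WHERE

Fix: Replace HAVING with WHERE since the condition applies to individual rows

Corrected query:
SELECT id, title, rating FROM movies WHERE rating > 6.3

Result:
id | title      | rating
---+------------+-------
1  | Ex Machina | 7.1   
3  | Clueless   | 6.9   
6  | Superbad   | 8.6   
7  | Superbad   | 7.5   
8  | Alien      | 6.7   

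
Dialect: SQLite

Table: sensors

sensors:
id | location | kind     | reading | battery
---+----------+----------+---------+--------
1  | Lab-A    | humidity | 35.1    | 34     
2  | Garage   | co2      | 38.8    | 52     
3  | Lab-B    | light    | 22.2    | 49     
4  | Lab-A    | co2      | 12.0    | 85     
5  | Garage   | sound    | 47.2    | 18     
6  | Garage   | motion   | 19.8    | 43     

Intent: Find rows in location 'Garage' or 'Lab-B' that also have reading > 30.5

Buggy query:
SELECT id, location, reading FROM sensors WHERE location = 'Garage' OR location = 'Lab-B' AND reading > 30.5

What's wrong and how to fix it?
Bug: AND binds tighter than OR, so this parses as location = 'Garage' OR (location = 'Lab-B' AND reading > 30.5)

Fix: Group the OR with parentheses (or use IN), then AND the threshold

Corrected query:
SELECT id, location, reading FROM sensors WHERE (location = 'Garage' OR location = 'Lab-B') AND reading > 30.5

Result:
id | location | reading
---+----------+--------
2  | Garage   | 38.8   
5  | Garage   | 47.2   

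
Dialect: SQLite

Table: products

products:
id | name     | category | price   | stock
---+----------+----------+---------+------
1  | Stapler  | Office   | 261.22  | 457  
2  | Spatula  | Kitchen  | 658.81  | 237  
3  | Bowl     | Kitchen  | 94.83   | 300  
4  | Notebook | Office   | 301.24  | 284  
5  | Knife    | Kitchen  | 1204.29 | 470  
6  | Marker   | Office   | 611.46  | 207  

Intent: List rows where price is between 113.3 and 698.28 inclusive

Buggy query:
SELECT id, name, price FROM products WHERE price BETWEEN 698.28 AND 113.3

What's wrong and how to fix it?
Bug: The bounds are reversed; BETWEEN a AND b requires a <= b to match anything

Fix: Write BETWEEN 113.3 AND 698.28

Corrected query:
SELECT id, name, price FROM products WHERE price BETWEEN 113.3 AND 698.28

Result:
id | name     | price 
---+----------+-------
1  | Stapler  | 261.22
2  | Spatula  | 658.81
4  | Notebook | 301.24
6  | Marker   | 611.46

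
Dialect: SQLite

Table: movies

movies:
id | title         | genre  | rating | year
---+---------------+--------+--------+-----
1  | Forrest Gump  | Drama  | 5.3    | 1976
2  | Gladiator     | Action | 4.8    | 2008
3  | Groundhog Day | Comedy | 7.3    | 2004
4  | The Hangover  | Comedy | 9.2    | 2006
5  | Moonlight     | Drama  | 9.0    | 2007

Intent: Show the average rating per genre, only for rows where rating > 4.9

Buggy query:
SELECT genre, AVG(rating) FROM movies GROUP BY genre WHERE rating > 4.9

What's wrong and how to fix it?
Bug: Row-level WHERE must come before GROUP BY in the clause order

Fix: Move the WHERE clause before GROUP BY

Corrected query:
SELECT genre, AVG(rating) FROM movies WHERE rating > 4.9 GROUP BY genre

Result:
genre  | AVG(rating)
-------+------------
Comedy | 8.25       
Drama  | 7.15       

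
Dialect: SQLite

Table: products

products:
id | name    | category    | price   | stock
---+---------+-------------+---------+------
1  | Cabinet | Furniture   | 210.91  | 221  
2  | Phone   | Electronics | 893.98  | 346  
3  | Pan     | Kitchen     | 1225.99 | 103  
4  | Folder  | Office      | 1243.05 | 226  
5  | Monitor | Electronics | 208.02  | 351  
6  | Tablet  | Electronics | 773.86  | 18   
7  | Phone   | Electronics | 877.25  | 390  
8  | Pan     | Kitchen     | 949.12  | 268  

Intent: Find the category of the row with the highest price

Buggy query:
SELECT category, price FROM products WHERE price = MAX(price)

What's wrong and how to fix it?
Bug: WHERE is evaluated per row; an aggregate over the whole table isn't defined there

Fix: Wrap MAX in a scalar subquery so WHERE compares against a single value

Corrected query:
SELECT category, price FROM products WHERE price = (SELECT MAX(price) FROM products)

Result:
category | price  
---------+--------
Office   | 1243.05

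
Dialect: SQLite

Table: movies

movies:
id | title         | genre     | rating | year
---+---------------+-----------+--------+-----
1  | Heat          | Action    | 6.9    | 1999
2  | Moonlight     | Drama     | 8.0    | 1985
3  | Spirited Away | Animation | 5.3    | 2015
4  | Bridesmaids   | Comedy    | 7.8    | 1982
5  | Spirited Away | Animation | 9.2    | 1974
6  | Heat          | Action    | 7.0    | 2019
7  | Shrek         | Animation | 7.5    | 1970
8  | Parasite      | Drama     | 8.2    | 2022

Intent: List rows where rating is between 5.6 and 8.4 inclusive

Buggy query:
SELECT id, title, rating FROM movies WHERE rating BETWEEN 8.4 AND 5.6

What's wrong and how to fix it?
Bug: The bounds are reversed; BETWEEN a AND b requires a <= b to match anything

Fix: Write BETWEEN 5.6 AND 8.4

Corrected query:
SELECT id, title, rating FROM movies WHERE rating BETWEEN 5.6 AND 8.4

Result:
id | title       | rating
---+-------------+-------
1  | Heat        | 6.9   
2  | Moonlight   | 8     
4  | Bridesmaids | 7.8   
6  | Heat        | 7     
7  | Shrek       | 7.5   
8  | Parasite    | 8.2   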